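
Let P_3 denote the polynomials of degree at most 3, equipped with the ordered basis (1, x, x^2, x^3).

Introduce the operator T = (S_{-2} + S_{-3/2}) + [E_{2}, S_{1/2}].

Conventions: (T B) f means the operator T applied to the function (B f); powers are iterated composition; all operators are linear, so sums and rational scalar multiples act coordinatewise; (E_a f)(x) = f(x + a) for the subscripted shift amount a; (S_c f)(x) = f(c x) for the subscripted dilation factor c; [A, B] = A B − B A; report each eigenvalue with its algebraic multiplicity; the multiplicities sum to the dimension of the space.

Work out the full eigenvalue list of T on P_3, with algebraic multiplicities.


image of 1: 2
image of x: -(7/2)x - 1
image of x^2: (25/4)x^2 - x - 3
image of x^3: -(91/8)x^3 - (3/4)x^2 - (9/2)x - 7
the matrix is upper triangular; its diagonal is (2, -7/2, 25/4, -91/8)
for a triangular matrix the eigenvalues are the diagonal entries, with algebraic multiplicity their repetition count

λ = -91/8 (multiplicity 1), λ = -7/2 (multiplicity 1), λ = 2 (multiplicity 1), λ = 25/4 (multiplicity 1)


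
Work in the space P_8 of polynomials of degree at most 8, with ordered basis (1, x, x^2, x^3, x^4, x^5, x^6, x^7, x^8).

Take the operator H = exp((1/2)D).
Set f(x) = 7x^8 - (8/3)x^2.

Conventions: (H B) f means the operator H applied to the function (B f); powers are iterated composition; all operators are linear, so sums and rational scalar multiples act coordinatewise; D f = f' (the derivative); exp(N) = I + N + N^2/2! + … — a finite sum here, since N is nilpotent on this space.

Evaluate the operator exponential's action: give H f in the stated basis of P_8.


g(x) = 7x^8 + 28x^7 + 49x^6 + 49x^5 + (245/8)x^4 + (49/4)x^3 + (19/48)x^2 - (107/48)x - 491/768

order-1 term: 28x^7 - (8/3)x
order-2 term: 49x^6 - 2/3
order-3 term: 49x^5
order-4 term: (245/8)x^4
order-5 term: (49/4)x^3
order-6 term: (49/16)x^2
order-7 term: (7/16)x
order-8 term: 7/256
the series for exp((1/2)D) f terminates at order 8
exp((1/2)D) f = 7x^8 + 28x^7 + 49x^6 + 49x^5 + (245/8)x^4 + (49/4)x^3 + (19/48)x^2 - (107/48)x - 491/768


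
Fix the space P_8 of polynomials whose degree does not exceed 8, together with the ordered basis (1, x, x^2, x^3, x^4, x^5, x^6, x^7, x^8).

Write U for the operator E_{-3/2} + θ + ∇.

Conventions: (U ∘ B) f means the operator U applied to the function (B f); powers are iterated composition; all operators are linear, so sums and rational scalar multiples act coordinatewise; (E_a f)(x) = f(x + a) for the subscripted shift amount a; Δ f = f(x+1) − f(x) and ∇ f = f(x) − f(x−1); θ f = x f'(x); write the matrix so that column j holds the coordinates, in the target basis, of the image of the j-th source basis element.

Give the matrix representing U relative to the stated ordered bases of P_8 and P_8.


image of 1: 1
image of x: 2x - 1/2
image of x^2: 3x^2 - x + 5/4
image of x^3: 4x^3 - (3/2)x^2 + (15/4)x - 19/8
image of x^4: 5x^4 - 2x^3 + (15/2)x^2 - (19/2)x + 65/16
image of x^5: 6x^5 - (5/2)x^4 + (25/2)x^3 - (95/4)x^2 + (325/16)x - 211/32
image of x^6: 7x^6 - 3x^5 + (75/4)x^4 - (95/2)x^3 + (975/16)x^2 - (633/16)x + 665/64
image of x^7: 8x^7 - (7/2)x^6 + (105/4)x^5 - (665/8)x^4 + (2275/16)x^3 - (4431/32)x^2 + (4655/64)x - 2059/128
image of x^8: 9x^8 - 4x^7 + 35x^6 - 133x^5 + (2275/8)x^4 - (1477/4)x^3 + (4655/16)x^2 - (2059/16)x + 6305/256
each image's coordinates form column j of the matrix

the matrix is [[1, -1/2, 5/4, -19/8, 65/16, -211/32, 665/64, -2059/128, 6305/256]; [0, 2, -1, 15/4, -19/2, 325/16, -633/16, 4655/64, -2059/16]; [0, 0, 3, -3/2, 15/2, -95/4, 975/16, -4431/32, 4655/16]; [0, 0, 0, 4, -2, 25/2, -95/2, 2275/16, -1477/4]; [0, 0, 0, 0, 5, -5/2, 75/4, -665/8, 2275/8]; [0, 0, 0, 0, 0, 6, -3, 105/4, -133]; [0, 0, 0, 0, 0, 0, 7, -7/2, 35]; [0, 0, 0, 0, 0, 0, 0, 8, -4]; [0, 0, 0, 0, 0, 0, 0, 0, 9]] (rows listed top to bottom)


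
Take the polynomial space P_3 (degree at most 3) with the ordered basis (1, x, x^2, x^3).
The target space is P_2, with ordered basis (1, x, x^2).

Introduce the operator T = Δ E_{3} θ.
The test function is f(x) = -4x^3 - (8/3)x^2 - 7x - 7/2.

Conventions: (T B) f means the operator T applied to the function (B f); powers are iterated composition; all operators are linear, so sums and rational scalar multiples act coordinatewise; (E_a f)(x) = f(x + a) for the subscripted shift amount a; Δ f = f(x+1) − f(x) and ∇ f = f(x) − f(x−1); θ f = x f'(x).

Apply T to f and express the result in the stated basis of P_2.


θ f = -12x^3 - (16/3)x^2 - 7x
E_{3} θ f = -12x^3 - (340/3)x^2 - 363x - 393
Δ E_{3} θ f = -36x^2 - (788/3)x - 1465/3

the image equals g(x) = -36x^2 - (788/3)x - 1465/3


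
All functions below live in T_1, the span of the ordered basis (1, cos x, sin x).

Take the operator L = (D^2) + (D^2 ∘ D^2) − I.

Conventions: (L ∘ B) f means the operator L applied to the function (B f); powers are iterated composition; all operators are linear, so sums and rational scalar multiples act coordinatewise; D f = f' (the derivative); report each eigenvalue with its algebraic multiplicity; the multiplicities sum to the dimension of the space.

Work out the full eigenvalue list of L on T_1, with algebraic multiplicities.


image of 1: -1
image of cos x: -cos x
image of sin x: -sin x
the matrix is diagonal; its diagonal is (-1, -1, -1)
for a triangular matrix the eigenvalues are the diagonal entries, with algebraic multiplicity their repetition count

λ = -1 (multiplicity 3)


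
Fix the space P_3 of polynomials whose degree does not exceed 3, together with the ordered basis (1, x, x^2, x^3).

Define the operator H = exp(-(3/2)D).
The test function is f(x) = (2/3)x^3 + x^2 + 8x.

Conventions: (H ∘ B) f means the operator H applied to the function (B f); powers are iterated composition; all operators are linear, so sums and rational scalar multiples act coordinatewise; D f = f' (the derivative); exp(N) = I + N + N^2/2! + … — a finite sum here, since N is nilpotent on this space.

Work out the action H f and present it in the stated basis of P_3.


the result is g(x) = (2/3)x^3 - 2x^2 + (19/2)x - 12

order-1 term: -3x^2 - 3x - 12
order-2 term: (9/2)x + 9/4
order-3 term: -9/4
the series for exp(-(3/2)D) f terminates at order 3
exp(-(3/2)D) f = (2/3)x^3 - 2x^2 + (19/2)x - 12


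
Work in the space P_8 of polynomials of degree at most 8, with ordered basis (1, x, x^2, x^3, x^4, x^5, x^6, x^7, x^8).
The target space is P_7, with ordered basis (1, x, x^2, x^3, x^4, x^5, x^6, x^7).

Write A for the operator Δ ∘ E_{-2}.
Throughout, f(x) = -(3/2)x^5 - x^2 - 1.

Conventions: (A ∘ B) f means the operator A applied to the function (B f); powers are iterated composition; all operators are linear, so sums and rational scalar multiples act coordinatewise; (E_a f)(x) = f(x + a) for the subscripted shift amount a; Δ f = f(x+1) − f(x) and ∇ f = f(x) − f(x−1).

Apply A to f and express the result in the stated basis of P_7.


g(x) = -(15/2)x^4 + 45x^3 - 105x^2 + (221/2)x - 87/2

E_{-2} f = -(3/2)x^5 + 15x^4 - 60x^3 + 119x^2 - 116x + 43
Δ E_{-2} f = -(15/2)x^4 + 45x^3 - 105x^2 + (221/2)x - 87/2


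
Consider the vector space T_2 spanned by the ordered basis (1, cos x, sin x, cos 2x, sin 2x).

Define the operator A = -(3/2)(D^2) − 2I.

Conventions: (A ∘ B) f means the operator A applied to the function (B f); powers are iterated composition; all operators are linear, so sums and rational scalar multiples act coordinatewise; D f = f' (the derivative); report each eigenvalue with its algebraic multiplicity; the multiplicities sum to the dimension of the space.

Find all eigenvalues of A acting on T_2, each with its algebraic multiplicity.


image of 1: -2
image of cos x: -(1/2)cos x
image of sin x: -(1/2)sin x
image of cos 2x: 4cos 2x
image of sin 2x: 4sin 2x
the matrix is diagonal; its diagonal is (-2, -1/2, -1/2, 4, 4)
for a triangular matrix the eigenvalues are the diagonal entries, with algebraic multiplicity their repetition count

λ = -2 (multiplicity 1), λ = -1/2 (multiplicity 2), λ = 4 (multiplicity 2)


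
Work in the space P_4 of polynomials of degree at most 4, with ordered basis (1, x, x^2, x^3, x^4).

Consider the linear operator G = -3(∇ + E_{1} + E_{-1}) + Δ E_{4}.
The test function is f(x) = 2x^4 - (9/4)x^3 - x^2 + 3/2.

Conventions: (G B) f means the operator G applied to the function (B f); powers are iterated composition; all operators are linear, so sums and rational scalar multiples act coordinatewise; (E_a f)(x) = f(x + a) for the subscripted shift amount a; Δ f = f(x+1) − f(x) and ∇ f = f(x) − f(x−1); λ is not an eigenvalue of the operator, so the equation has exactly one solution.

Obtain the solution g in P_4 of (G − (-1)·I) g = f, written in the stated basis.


g(x) = -(2/5)x^4 + (109/100)x^3 - (997/250)x^2 - (14307/1250)x - 53573/3125

write g with unknown coordinates in the stated basis and equate coefficients in (G − (-1)·I) g = f
solving from the highest basis element down gives g = -(2/5)x^4 + (109/100)x^3 - (997/250)x^2 - (14307/1250)x - 53573/3125
check: G g = (12/5)x^4 - (167/50)x^3 + (747/250)x^2 + (14307/1250)x + 116521/6250
so G g − (-1)·g = 2x^4 - (9/4)x^3 - x^2 + 3/2 = f ✓


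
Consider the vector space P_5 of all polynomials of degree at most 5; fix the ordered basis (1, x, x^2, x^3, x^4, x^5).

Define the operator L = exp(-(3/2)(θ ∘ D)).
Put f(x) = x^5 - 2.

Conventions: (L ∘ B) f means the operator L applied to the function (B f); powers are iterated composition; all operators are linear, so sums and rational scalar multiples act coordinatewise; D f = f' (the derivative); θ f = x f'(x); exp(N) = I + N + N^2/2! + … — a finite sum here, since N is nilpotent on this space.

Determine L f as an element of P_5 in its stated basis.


the image equals g(x) = x^5 - 30x^4 + 270x^3 - 810x^2 + (1215/2)x - 2

order-1 term: -30x^4
order-2 term: 270x^3
order-3 term: -810x^2
order-4 term: (1215/2)x
the series for exp(-(3/2)(θ ∘ D)) f terminates at order 4
exp(-(3/2)(θ ∘ D)) f = x^5 - 30x^4 + 270x^3 - 810x^2 + (1215/2)x - 2


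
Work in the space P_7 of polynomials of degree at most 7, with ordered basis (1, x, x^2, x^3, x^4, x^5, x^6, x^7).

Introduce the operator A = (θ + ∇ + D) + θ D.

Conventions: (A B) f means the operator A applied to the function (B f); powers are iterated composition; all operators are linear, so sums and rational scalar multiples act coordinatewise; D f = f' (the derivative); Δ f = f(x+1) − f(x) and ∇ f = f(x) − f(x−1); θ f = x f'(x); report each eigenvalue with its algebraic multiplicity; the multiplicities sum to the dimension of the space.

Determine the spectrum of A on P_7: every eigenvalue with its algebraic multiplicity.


image of 1: 0
image of x: x + 2
image of x^2: 2x^2 + 6x - 1
image of x^3: 3x^3 + 12x^2 - 3x + 1
image of x^4: 4x^4 + 20x^3 - 6x^2 + 4x - 1
image of x^5: 5x^5 + 30x^4 - 10x^3 + 10x^2 - 5x + 1
image of x^6: 6x^6 + 42x^5 - 15x^4 + 20x^3 - 15x^2 + 6x - 1
image of x^7: 7x^7 + 56x^6 - 21x^5 + 35x^4 - 35x^3 + 21x^2 - 7x + 1
the matrix is upper triangular; its diagonal is (0, 1, 2, 3, 4, 5, 6, 7)
for a triangular matrix the eigenvalues are the diagonal entries, with algebraic multiplicity their repetition count

λ = 0 (multiplicity 1), λ = 1 (multiplicity 1), λ = 2 (multiplicity 1), λ = 3 (multiplicity 1), λ = 4 (multiplicity 1), λ = 5 (multiplicity 1), λ = 6 (multiplicity 1), λ = 7 (multiplicity 1)


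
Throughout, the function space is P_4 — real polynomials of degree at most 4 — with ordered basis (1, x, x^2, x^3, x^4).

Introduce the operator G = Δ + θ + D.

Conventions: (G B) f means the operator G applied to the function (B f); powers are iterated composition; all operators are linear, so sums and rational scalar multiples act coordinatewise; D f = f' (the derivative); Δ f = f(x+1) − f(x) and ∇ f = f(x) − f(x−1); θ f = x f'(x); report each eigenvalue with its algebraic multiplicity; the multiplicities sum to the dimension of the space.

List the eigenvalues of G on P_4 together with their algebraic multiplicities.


image of 1: 0
image of x: x + 2
image of x^2: 2x^2 + 4x + 1
image of x^3: 3x^3 + 6x^2 + 3x + 1
image of x^4: 4x^4 + 8x^3 + 6x^2 + 4x + 1
the matrix is upper triangular; its diagonal is (0, 1, 2, 3, 4)
for a triangular matrix the eigenvalues are the diagonal entries, with algebraic multiplicity their repetition count

λ = 0 (multiplicity 1), λ = 1 (multiplicity 1), λ = 2 (multiplicity 1), λ = 3 (multiplicity 1), λ = 4 (multiplicity 1)


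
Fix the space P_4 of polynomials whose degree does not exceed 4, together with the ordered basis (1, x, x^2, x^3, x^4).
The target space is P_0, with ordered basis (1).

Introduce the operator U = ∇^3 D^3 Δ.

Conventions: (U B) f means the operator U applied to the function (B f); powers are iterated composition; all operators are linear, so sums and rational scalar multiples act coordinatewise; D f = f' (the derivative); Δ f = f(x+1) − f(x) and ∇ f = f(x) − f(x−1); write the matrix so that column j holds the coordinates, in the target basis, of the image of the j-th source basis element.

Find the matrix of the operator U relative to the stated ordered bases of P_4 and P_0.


the matrix is [[0, 0, 0, 0, 0]] (rows listed top to bottom)

image of 1: 0
image of x: 0
image of x^2: 0
image of x^3: 0
image of x^4: 0
each image's coordinates form column j of the matrix


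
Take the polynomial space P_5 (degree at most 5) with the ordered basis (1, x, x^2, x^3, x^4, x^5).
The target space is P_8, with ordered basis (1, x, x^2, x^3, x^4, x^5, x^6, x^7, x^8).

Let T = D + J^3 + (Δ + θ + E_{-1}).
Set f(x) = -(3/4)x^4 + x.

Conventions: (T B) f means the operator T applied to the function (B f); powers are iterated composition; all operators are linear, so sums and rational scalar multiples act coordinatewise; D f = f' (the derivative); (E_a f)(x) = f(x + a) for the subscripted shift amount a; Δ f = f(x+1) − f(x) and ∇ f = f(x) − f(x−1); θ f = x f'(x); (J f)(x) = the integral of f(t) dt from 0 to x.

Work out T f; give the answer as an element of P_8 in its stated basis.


g(x) = -(1/280)x^7 - (89/24)x^4 - 3x^3 - 9x^2 + 2x - 1/2

D f = -3x^3 + 1
J f = -(3/20)x^5 + (1/2)x^2
J J f = -(1/40)x^6 + (1/6)x^3
J J J f = -(1/280)x^7 + (1/24)x^4
Δ f = -3x^3 - (9/2)x^2 - 3x + 1/4
θ f = -3x^4 + x
E_{-1} f = -(3/4)x^4 + 3x^3 - (9/2)x^2 + 4x - 7/4
(Δ + θ + E_{-1}) f = -(15/4)x^4 - 9x^2 + 2x - 3/2
(D + J^3 + (Δ + θ + E_{-1})) f = -(1/280)x^7 - (89/24)x^4 - 3x^3 - 9x^2 + 2x - 1/2


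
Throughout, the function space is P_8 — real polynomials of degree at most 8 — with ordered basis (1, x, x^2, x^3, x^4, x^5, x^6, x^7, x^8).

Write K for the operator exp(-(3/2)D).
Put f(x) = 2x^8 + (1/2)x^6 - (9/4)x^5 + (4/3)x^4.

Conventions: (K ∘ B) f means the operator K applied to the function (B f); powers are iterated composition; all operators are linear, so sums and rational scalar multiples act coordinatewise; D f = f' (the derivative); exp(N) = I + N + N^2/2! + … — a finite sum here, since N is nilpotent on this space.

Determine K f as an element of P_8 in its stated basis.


the result is g(x) = 2x^8 - 24x^7 + (253/2)x^6 - (1539/4)x^5 + (4463/6)x^4 - (7543/8)x^3 + (24633/32)x^2 - (23751/64)x + 10341/128

order-1 term: -24x^7 - (9/2)x^5 + (135/8)x^4 - 8x^3
order-2 term: 126x^6 + (135/8)x^4 - (405/8)x^3 + 18x^2
order-3 term: -378x^5 - (135/4)x^3 + (1215/16)x^2 - 18x
order-4 term: (2835/4)x^4 + (1215/32)x^2 - (3645/64)x + 27/4
order-5 term: -(1701/2)x^3 - (729/32)x + 2187/128
order-6 term: (5103/8)x^2 + 729/128
order-7 term: -(2187/8)x
order-8 term: 6561/128
the series for exp(-(3/2)D) f terminates at order 8
exp(-(3/2)D) f = 2x^8 - 24x^7 + (253/2)x^6 - (1539/4)x^5 + (4463/6)x^4 - (7543/8)x^3 + (24633/32)x^2 - (23751/64)x + 10341/128


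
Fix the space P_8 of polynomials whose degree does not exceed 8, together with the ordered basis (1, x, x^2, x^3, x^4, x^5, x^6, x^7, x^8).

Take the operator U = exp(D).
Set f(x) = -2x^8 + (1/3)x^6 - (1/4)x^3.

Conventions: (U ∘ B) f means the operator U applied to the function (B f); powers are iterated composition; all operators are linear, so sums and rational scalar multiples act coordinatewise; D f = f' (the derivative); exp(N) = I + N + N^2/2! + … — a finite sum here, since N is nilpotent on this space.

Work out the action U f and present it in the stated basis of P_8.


order-1 term: -16x^7 + 2x^5 - (3/4)x^2
order-2 term: -56x^6 + 5x^4 - (3/4)x
order-3 term: -112x^5 + (20/3)x^3 - 1/4
order-4 term: -140x^4 + 5x^2
order-5 term: -112x^3 + 2x
order-6 term: -56x^2 + 1/3
order-7 term: -16x
order-8 term: -2
the series for exp(D) f terminates at order 8
exp(D) f = -2x^8 - 16x^7 - (167/3)x^6 - 110x^5 - 135x^4 - (1267/12)x^3 - (207/4)x^2 - (59/4)x - 23/12

the result is g(x) = -2x^8 - 16x^7 - (167/3)x^6 - 110x^5 - 135x^4 - (1267/12)x^3 - (207/4)x^2 - (59/4)x - 23/12


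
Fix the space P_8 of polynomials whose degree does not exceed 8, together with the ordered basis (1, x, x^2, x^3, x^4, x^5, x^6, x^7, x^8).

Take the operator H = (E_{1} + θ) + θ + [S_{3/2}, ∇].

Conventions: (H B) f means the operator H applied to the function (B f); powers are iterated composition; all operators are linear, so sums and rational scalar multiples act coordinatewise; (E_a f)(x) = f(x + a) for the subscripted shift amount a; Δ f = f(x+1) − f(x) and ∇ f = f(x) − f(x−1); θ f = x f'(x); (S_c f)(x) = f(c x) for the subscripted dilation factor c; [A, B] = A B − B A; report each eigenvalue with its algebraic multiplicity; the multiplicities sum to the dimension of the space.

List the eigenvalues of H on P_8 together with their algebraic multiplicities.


image of 1: 1
image of x: 3x + 1/2
image of x^2: 5x^2 + (1/2)x + 9/4
image of x^3: 7x^3 - (3/8)x^2 + (69/8)x - 11/8
image of x^4: 9x^4 - (11/4)x^3 + (183/8)x^2 - (41/4)x + 81/16
image of x^5: 11x^5 - (245/32)x^4 + (835/16)x^3 - (695/16)x^2 + (1135/32)x - 179/32
image of x^6: 13x^6 - (537/32)x^5 + (7035/64)x^4 - (2245/16)x^3 + (9735/64)x^2 - (1707/32)x + 729/64
image of x^7: 15x^7 - (4207/128)x^6 + (28203/128)x^5 - (49385/128)x^4 + (65905/128)x^3 - (37191/128)x^2 + (14861/128)x - 1931/128
image of x^8: 17x^8 - (1931/32)x^7 + (27307/64)x^6 - (30527/32)x^5 + (193235/128)x^4 - (38087/32)x^3 + (43687/64)x^2 - (5921/32)x + 6561/256
the matrix is upper triangular; its diagonal is (1, 3, 5, 7, 9, 11, 13, 15, 17)
for a triangular matrix the eigenvalues are the diagonal entries, with algebraic multiplicity their repetition count

λ = 1 (multiplicity 1), λ = 3 (multiplicity 1), λ = 5 (multiplicity 1), λ = 7 (multiplicity 1), λ = 9 (multiplicity 1), λ = 11 (multiplicity 1), λ = 13 (multiplicity 1), λ = 15 (multiplicity 1), λ = 17 (multiplicity 1)


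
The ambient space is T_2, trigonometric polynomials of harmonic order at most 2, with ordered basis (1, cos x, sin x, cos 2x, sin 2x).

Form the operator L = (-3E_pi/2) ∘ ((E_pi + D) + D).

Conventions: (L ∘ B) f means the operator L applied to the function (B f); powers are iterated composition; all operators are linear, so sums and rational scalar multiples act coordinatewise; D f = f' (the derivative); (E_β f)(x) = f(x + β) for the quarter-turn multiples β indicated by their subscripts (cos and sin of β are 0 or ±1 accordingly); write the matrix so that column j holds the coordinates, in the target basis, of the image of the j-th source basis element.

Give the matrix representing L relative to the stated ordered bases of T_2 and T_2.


image of 1: -3
image of cos x: 6cos x - 3sin x
image of sin x: 3cos x + 6sin x
image of cos 2x: 3cos 2x - 12sin 2x
image of sin 2x: 12cos 2x + 3sin 2x
each image's coordinates form column j of the matrix

the matrix is [[-3, 0, 0, 0, 0]; [0, 6, 3, 0, 0]; [0, -3, 6, 0, 0]; [0, 0, 0, 3, 12]; [0, 0, 0, -12, 3]] (rows listed top to bottom)


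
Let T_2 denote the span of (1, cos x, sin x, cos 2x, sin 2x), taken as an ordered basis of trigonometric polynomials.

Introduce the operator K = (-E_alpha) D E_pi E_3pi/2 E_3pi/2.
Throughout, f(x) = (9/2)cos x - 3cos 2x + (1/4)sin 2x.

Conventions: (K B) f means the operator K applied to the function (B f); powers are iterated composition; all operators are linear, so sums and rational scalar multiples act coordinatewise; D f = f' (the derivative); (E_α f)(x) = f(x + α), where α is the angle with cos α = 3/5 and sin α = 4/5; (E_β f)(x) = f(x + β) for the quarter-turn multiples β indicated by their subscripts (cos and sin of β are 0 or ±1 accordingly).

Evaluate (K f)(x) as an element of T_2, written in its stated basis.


g(x) = (18/5)cos x + (27/10)sin x - (281/50)cos 2x + (54/25)sin 2x

E_3pi/2 f = (9/2)sin x + 3cos 2x - (1/4)sin 2x
E_3pi/2 E_3pi/2 f = -(9/2)cos x - 3cos 2x + (1/4)sin 2x
E_pi (E_3pi/2 E_3pi/2) f = (9/2)cos x - 3cos 2x + (1/4)sin 2x
D E_pi (E_3pi/2 E_3pi/2) f = -(9/2)sin x + (1/2)cos 2x + 6sin 2x
E_alpha (D E_pi E_3pi/2 E_3pi/2) f = -(18/5)cos x - (27/10)sin x + (281/50)cos 2x - (54/25)sin 2x
(-E_alpha) (D E_pi E_3pi/2 E_3pi/2) f = (18/5)cos x + (27/10)sin x - (281/50)cos 2x + (54/25)sin 2x


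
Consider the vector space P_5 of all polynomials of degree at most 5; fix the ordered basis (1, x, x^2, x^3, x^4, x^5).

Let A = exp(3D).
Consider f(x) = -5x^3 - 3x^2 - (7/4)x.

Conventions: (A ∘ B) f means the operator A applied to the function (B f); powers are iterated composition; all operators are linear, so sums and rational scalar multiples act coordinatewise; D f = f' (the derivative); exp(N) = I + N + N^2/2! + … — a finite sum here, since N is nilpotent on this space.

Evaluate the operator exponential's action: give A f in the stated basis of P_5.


order-1 term: -45x^2 - 18x - 21/4
order-2 term: -135x - 27
order-3 term: -135
the series for exp(3D) f terminates at order 3
exp(3D) f = -5x^3 - 48x^2 - (619/4)x - 669/4

the result is g(x) = -5x^3 - 48x^2 - (619/4)x - 669/4


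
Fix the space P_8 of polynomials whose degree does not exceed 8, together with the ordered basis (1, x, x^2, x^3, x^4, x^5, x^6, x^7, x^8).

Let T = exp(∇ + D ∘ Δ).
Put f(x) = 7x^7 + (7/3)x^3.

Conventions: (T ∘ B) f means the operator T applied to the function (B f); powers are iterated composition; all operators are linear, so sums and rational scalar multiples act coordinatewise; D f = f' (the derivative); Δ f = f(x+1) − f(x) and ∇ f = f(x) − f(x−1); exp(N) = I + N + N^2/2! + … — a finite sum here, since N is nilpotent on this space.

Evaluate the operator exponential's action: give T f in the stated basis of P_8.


the image equals g(x) = 7x^7 + 49x^6 + 294x^5 + 1960x^4 + (21322/3)x^3 + 18676x^2 + 33677x + 81683/3

order-1 term: 49x^6 + 147x^5 + 980x^4 + 735x^3 + 889x^2 + 252x + 196/3
order-2 term: 147x^5 + 735x^4 + 4655x^3 + 8085x^2 + 11816x + 4074
order-3 term: 245x^4 + 1470x^3 + 8085x^2 + 14700x + 41608/3
order-4 term: 245x^3 + 1470x^2 + 6125x + 7350
order-5 term: 147x^2 + 735x + 1715
order-6 term: 49x + 147
order-7 term: 7
the series for exp(∇ + D ∘ Δ) f terminates at order 7
exp(∇ + D ∘ Δ) f = 7x^7 + 49x^6 + 294x^5 + 1960x^4 + (21322/3)x^3 + 18676x^2 + 33677x + 81683/3


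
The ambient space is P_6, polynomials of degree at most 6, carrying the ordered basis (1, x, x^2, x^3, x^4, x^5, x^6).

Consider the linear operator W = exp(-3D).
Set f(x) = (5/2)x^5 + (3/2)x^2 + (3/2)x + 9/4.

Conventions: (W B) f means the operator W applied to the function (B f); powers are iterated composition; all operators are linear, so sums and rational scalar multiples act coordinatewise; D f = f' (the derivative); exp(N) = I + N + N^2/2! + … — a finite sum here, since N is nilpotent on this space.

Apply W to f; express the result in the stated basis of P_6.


the result is g(x) = (5/2)x^5 - (75/2)x^4 + 225x^3 - (1347/2)x^2 + 1005x - 2385/4

order-1 term: -(75/2)x^4 - 9x - 9/2
order-2 term: 225x^3 + 27/2
order-3 term: -675x^2
order-4 term: (2025/2)x
order-5 term: -1215/2
the series for exp(-3D) f terminates at order 5
exp(-3D) f = (5/2)x^5 - (75/2)x^4 + 225x^3 - (1347/2)x^2 + 1005x - 2385/4


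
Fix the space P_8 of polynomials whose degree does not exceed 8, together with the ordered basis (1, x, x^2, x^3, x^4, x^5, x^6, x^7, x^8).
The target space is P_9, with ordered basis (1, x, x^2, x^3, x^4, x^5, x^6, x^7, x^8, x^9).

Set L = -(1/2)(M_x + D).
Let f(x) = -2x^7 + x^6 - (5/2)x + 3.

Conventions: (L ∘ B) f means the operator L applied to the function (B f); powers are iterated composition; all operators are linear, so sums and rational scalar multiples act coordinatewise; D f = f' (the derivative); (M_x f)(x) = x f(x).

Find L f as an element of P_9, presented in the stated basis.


M_x f = -2x^8 + x^7 - (5/2)x^2 + 3x
D f = -14x^6 + 6x^5 - 5/2
(M_x + D) f = -2x^8 + x^7 - 14x^6 + 6x^5 - (5/2)x^2 + 3x - 5/2
(-(1/2)(M_x + D)) f = x^8 - (1/2)x^7 + 7x^6 - 3x^5 + (5/4)x^2 - (3/2)x + 5/4

g(x) = x^8 - (1/2)x^7 + 7x^6 - 3x^5 + (5/4)x^2 - (3/2)x + 5/4


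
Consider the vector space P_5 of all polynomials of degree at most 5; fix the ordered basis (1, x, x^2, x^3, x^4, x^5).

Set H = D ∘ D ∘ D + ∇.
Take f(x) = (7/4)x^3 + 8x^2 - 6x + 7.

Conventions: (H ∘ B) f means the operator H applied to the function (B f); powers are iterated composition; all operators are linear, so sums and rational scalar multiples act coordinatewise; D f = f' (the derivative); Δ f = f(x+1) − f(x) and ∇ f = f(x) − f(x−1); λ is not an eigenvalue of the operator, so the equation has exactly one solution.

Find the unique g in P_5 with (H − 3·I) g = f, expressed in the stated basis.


write g with unknown coordinates in the stated basis and equate coefficients in (H − 3·I) g = f
solving from the highest basis element down gives g = -(7/12)x^3 - (13/4)x^2 + (5/12)x - 89/36
check: H g = -(7/4)x^2 - (19/4)x - 5/12
so H g − 3·g = (7/4)x^3 + 8x^2 - 6x + 7 = f ✓

the image equals g(x) = -(7/12)x^3 - (13/4)x^2 + (5/12)x - 89/36


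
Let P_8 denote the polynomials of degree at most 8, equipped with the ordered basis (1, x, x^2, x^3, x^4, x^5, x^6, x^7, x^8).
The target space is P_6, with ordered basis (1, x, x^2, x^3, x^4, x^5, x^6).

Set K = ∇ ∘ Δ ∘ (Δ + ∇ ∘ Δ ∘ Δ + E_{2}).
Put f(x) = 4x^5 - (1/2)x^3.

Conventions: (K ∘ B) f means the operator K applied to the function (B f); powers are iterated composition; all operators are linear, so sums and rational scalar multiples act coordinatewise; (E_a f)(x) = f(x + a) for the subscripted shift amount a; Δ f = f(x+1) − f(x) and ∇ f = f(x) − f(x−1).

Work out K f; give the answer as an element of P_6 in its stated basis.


the image equals g(x) = 80x^3 + 720x^2 + 1237x + 1311

Δ f = 20x^4 + 40x^3 + (77/2)x^2 + (37/2)x + 7/2
Δ f = 20x^4 + 40x^3 + (77/2)x^2 + (37/2)x + 7/2
Δ Δ f = 80x^3 + 240x^2 + 277x + 117
∇ Δ Δ f = 240x^2 + 240x + 117
E_{2} f = 4x^5 + 40x^4 + (319/2)x^3 + 317x^2 + 314x + 124
(Δ + ∇ ∘ Δ ∘ Δ + E_{2}) f = 4x^5 + 60x^4 + (399/2)x^3 + (1191/2)x^2 + (1145/2)x + 489/2
Δ (Δ + ∇ ∘ Δ ∘ Δ + E_{2}) f = 20x^4 + 280x^3 + (1997/2)x^2 + (4099/2)x + 2863/2
∇ Δ (Δ + ∇ ∘ Δ ∘ Δ + E_{2}) f = 80x^3 + 720x^2 + 1237x + 1311


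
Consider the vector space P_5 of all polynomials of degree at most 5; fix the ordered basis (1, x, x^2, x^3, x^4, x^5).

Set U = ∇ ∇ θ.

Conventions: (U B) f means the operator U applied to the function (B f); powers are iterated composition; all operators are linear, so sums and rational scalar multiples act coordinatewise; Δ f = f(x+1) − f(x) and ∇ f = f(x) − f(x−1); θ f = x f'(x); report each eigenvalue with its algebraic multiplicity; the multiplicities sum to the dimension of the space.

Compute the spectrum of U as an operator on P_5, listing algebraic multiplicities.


image of 1: 0
image of x: 0
image of x^2: 4
image of x^3: 18x - 18
image of x^4: 48x^2 - 96x + 56
image of x^5: 100x^3 - 300x^2 + 350x - 150
the matrix is upper triangular; its diagonal is (0, 0, 0, 0, 0, 0)
for a triangular matrix the eigenvalues are the diagonal entries, with algebraic multiplicity their repetition count

λ = 0 (multiplicity 6)


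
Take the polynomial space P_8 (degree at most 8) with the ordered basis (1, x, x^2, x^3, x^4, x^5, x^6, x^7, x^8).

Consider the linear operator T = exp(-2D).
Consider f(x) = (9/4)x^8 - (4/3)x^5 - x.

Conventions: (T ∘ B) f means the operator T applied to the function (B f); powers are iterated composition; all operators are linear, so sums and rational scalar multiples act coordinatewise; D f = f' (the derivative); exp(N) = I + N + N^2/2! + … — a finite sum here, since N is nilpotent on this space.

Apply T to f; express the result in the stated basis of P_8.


order-1 term: -36x^7 + (40/3)x^4 + 2
order-2 term: 252x^6 - (160/3)x^3
order-3 term: -1008x^5 + (320/3)x^2
order-4 term: 2520x^4 - (320/3)x
order-5 term: -4032x^3 + 128/3
order-6 term: 4032x^2
order-7 term: -2304x
order-8 term: 576
the series for exp(-2D) f terminates at order 8
exp(-2D) f = (9/4)x^8 - 36x^7 + 252x^6 - (3028/3)x^5 + (7600/3)x^4 - (12256/3)x^3 + (12416/3)x^2 - (7235/3)x + 1862/3

g(x) = (9/4)x^8 - 36x^7 + 252x^6 - (3028/3)x^5 + (7600/3)x^4 - (12256/3)x^3 + (12416/3)x^2 - (7235/3)x + 1862/3


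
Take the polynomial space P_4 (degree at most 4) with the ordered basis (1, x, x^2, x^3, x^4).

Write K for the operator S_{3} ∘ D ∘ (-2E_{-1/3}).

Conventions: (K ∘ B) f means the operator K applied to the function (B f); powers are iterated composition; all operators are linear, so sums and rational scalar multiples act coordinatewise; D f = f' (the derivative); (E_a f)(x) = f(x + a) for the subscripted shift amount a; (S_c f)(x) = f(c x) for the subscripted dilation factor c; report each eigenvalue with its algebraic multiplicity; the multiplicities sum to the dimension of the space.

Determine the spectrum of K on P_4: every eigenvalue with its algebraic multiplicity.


λ = 0 (multiplicity 5)

image of 1: 0
image of x: -2
image of x^2: -12x + 4/3
image of x^3: -54x^2 + 12x - 2/3
image of x^4: -216x^3 + 72x^2 - 8x + 8/27
the matrix is upper triangular; its diagonal is (0, 0, 0, 0, 0)
for a triangular matrix the eigenvalues are the diagonal entries, with algebraic multiplicity their repetition count


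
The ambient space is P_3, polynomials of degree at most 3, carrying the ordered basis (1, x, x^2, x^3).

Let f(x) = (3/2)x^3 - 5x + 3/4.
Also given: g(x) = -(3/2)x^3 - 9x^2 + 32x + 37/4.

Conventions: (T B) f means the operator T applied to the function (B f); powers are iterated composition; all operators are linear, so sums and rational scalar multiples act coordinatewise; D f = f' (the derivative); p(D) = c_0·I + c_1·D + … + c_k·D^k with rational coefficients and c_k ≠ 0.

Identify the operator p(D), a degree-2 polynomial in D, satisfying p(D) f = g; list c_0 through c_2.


D^0 f = (3/2)x^3 - 5x + 3/4
D^1 f = (9/2)x^2 - 5
D^2 f = 9x
matching coefficients of g against c_0 f + c_1 Df + … from the top degree down determines the c_i
solution: c_0 = -1, c_1 = -2, c_2 = 3

p(D) = -I − 2·D + 3·D^2, i.e. c_0 = -1, c_1 = -2, c_2 = 3


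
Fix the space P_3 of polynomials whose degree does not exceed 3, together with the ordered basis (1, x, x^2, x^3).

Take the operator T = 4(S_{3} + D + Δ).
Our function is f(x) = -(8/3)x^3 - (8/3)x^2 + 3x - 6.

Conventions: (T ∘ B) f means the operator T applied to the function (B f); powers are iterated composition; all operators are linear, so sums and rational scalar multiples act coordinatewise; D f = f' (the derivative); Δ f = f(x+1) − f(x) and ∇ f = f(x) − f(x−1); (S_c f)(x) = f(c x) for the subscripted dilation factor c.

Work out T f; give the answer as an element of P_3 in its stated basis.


the result is g(x) = -288x^3 - 160x^2 - (116/3)x - 64/3

S_{3} f = -72x^3 - 24x^2 + 9x - 6
D f = -8x^2 - (16/3)x + 3
Δ f = -8x^2 - (40/3)x - 7/3
(S_{3} + D + Δ) f = -72x^3 - 40x^2 - (29/3)x - 16/3
(4(S_{3} + D + Δ)) f = -288x^3 - 160x^2 - (116/3)x - 64/3


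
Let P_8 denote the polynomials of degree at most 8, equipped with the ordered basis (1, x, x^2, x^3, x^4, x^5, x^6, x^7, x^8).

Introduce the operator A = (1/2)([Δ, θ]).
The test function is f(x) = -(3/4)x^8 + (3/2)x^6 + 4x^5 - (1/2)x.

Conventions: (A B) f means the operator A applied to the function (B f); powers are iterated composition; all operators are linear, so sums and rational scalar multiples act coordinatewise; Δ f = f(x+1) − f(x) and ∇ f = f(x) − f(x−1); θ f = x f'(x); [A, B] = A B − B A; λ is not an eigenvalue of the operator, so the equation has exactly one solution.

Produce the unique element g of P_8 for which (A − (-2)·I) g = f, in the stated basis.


write g with unknown coordinates in the stated basis and equate coefficients in (A − (-2)·I) g = f
solving from the highest basis element down gives g = -(3/8)x^8 + (3/4)x^7 + (75/16)x^6 + (91/32)x^5 - (4115/128)x^4 - (6705/128)x^3 + (20559/512)x^2 + (105157/1024)x + 59543/4096
check: A g = -(3/2)x^7 - (63/8)x^6 - (27/16)x^5 + (4115/64)x^4 + (6705/64)x^3 - (20559/256)x^2 - (105413/512)x - 59543/2048
so A g − (-2)·g = -(3/4)x^8 + (3/2)x^6 + 4x^5 - (1/2)x = f ✓

the image equals g(x) = -(3/8)x^8 + (3/4)x^7 + (75/16)x^6 + (91/32)x^5 - (4115/128)x^4 - (6705/128)x^3 + (20559/512)x^2 + (105157/1024)x + 59543/4096


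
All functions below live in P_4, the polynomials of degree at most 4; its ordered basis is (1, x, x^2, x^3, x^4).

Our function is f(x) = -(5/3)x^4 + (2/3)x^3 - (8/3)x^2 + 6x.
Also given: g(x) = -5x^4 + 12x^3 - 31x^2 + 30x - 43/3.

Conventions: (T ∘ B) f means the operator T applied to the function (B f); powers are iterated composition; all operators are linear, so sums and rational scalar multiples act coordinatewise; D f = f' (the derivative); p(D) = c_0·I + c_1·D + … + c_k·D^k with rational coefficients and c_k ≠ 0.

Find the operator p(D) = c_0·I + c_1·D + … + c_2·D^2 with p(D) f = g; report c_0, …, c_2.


c_0 = 3, c_1 = -3/2, c_2 = 1

D^0 f = -(5/3)x^4 + (2/3)x^3 - (8/3)x^2 + 6x
D^1 f = -(20/3)x^3 + 2x^2 - (16/3)x + 6
D^2 f = -20x^2 + 4x - 16/3
matching coefficients of g against c_0 f + c_1 Df + … from the top degree down determines the c_i
solution: c_0 = 3, c_1 = -3/2, c_2 = 1


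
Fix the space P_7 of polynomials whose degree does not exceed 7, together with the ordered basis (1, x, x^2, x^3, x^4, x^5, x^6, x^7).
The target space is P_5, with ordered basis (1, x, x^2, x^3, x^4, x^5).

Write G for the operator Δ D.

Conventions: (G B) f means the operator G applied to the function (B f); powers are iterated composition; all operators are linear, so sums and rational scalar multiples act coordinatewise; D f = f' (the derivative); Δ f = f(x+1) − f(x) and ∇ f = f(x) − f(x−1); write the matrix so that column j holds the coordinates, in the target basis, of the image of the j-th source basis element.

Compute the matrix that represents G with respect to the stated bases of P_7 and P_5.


image of 1: 0
image of x: 0
image of x^2: 2
image of x^3: 6x + 3
image of x^4: 12x^2 + 12x + 4
image of x^5: 20x^3 + 30x^2 + 20x + 5
image of x^6: 30x^4 + 60x^3 + 60x^2 + 30x + 6
image of x^7: 42x^5 + 105x^4 + 140x^3 + 105x^2 + 42x + 7
each image's coordinates form column j of the matrix

the matrix is [[0, 0, 2, 3, 4, 5, 6, 7]; [0, 0, 0, 6, 12, 20, 30, 42]; [0, 0, 0, 0, 12, 30, 60, 105]; [0, 0, 0, 0, 0, 20, 60, 140]; [0, 0, 0, 0, 0, 0, 30, 105]; [0, 0, 0, 0, 0, 0, 0, 42]] (rows listed top to bottom)


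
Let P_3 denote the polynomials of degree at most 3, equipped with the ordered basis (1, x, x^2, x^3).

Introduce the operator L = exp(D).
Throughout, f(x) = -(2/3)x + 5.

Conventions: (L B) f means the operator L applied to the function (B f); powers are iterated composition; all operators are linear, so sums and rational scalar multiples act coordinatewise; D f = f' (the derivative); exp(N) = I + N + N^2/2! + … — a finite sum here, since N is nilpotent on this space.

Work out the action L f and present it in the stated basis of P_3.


order-1 term: -2/3
the series for exp(D) f terminates at order 1
exp(D) f = -(2/3)x + 13/3

the result is g(x) = -(2/3)x + 13/3


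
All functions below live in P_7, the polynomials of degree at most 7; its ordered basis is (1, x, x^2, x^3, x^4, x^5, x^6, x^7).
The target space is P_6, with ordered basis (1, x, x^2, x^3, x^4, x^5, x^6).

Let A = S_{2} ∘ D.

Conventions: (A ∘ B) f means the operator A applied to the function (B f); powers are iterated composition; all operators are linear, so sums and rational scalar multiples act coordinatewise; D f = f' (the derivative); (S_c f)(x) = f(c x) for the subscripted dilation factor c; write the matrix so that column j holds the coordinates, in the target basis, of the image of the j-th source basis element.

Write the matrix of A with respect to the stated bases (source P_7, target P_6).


the matrix is [[0, 1, 0, 0, 0, 0, 0, 0]; [0, 0, 4, 0, 0, 0, 0, 0]; [0, 0, 0, 12, 0, 0, 0, 0]; [0, 0, 0, 0, 32, 0, 0, 0]; [0, 0, 0, 0, 0, 80, 0, 0]; [0, 0, 0, 0, 0, 0, 192, 0]; [0, 0, 0, 0, 0, 0, 0, 448]] (rows listed top to bottom)

image of 1: 0
image of x: 1
image of x^2: 4x
image of x^3: 12x^2
image of x^4: 32x^3
image of x^5: 80x^4
image of x^6: 192x^5
image of x^7: 448x^6
each image's coordinates form column j of the matrix


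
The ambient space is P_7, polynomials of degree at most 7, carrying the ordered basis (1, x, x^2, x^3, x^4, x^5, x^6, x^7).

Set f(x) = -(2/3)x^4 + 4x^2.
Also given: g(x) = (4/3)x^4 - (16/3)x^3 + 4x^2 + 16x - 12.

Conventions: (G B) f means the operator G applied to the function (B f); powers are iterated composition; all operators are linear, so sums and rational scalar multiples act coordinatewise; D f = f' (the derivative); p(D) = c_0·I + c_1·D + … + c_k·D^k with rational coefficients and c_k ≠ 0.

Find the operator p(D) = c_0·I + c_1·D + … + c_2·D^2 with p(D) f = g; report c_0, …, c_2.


D^0 f = -(2/3)x^4 + 4x^2
D^1 f = -(8/3)x^3 + 8x
D^2 f = -8x^2 + 8
matching coefficients of g against c_0 f + c_1 Df + … from the top degree down determines the c_i
solution: c_0 = -2, c_1 = 2, c_2 = -3/2

c_0 = -2, c_1 = 2, c_2 = -3/2


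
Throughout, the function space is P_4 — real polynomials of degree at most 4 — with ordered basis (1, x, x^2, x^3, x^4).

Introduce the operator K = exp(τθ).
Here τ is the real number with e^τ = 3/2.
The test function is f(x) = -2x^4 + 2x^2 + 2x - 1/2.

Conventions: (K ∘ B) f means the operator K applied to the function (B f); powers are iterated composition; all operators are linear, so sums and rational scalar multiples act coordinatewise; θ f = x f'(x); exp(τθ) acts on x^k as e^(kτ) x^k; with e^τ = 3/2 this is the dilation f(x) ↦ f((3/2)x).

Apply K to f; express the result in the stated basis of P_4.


g(x) = -(81/8)x^4 + (9/2)x^2 + 3x - 1/2

exp(τθ) x^k = e^(kτ) x^k; with e^τ = 3/2 this sends x^k to (3/2)^k x^k
x ↦ 3/2 x
x^2 ↦ 9/4 x^2
x^4 ↦ 81/16 x^4
applying this coordinatewise to f: exp(τθ) f = -(81/8)x^4 + (9/2)x^2 + 3x - 1/2


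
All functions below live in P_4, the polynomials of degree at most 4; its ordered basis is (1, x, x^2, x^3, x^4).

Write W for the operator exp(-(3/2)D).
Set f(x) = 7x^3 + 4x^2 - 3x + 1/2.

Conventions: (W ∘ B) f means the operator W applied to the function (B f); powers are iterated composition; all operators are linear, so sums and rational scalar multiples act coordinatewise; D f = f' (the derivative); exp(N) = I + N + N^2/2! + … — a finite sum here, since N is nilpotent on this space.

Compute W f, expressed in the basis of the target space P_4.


g(x) = 7x^3 - (55/2)x^2 + (129/4)x - 77/8

order-1 term: -(63/2)x^2 - 12x + 9/2
order-2 term: (189/4)x + 9
order-3 term: -189/8
the series for exp(-(3/2)D) f terminates at order 3
exp(-(3/2)D) f = 7x^3 - (55/2)x^2 + (129/4)x - 77/8


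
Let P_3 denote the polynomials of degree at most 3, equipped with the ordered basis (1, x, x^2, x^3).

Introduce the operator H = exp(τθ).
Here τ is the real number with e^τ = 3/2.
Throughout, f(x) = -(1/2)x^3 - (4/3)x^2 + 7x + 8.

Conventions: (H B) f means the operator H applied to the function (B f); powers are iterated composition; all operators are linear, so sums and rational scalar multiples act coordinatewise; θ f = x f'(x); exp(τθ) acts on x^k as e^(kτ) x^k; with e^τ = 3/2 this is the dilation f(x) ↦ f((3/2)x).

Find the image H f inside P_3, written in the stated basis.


the result is g(x) = -(27/16)x^3 - 3x^2 + (21/2)x + 8

exp(τθ) x^k = e^(kτ) x^k; with e^τ = 3/2 this sends x^k to (3/2)^k x^k
x ↦ 3/2 x
x^2 ↦ 9/4 x^2
x^3 ↦ 27/8 x^3
applying this coordinatewise to f: exp(τθ) f = -(27/16)x^3 - 3x^2 + (21/2)x + 8
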